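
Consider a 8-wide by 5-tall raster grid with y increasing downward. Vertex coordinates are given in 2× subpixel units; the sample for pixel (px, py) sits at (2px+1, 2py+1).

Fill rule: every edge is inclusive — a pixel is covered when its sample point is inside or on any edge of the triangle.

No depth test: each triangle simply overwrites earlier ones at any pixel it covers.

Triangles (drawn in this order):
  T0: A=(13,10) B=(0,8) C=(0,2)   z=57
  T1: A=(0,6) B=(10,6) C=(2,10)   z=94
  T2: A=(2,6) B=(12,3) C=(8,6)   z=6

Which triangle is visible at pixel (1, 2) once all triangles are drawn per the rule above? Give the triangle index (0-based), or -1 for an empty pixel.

T0:
  2·area = 78
  edge (13, 10)→(0, 8): d=(-13,-2) inclusive
  edge (0, 8)→(0, 2): d=(0,-6) inclusive
  edge (0, 2)→(13, 10): d=(13,8) inclusive
    (0,1)@(1, 3): e=[67,6,5] → █
    (1,1)@(3, 3): e=[71,18,-11] → ·
    (0,2)@(1, 5): e=[41,6,31] → █
    (1,2)@(3, 5): e=[45,18,15] → █
    (2,2)@(5, 5): e=[49,30,-1] → ·
    (0,3)@(1, 7): e=[15,6,57] → █
    (2,3)@(5, 7): e=[23,30,25] → █
    (3,3)@(7, 7): e=[27,42,9] → █
    (4,3)@(9, 7): e=[31,54,-7] → ·
    (0,4)@(1, 9): e=[-11,6,83] → ·
    (1,4)@(3, 9): e=[-7,18,67] → ·
    (2,4)@(5, 9): e=[-3,30,51] → ·
  covered (10 px):
    · · · · · · · ·
    █ · · · · · · ·
    █ █ · · · · · ·
    █ █ █ █ · · · ·
    · · · █ █ █ · ·
T1:
  2·area = 40
  edge (0, 6)→(10, 6): d=(10,0) inclusive
  edge (10, 6)→(2, 10): d=(-8,4) inclusive
  edge (2, 10)→(0, 6): d=(-2,-4) inclusive
    (0,3)@(1, 7): e=[10,28,2] → █
    (1,3)@(3, 7): e=[10,20,10] → █
    (2,3)@(5, 7): e=[10,12,18] → █
    (3,3)@(7, 7): e=[10,4,26] → █
    (4,3)@(9, 7): e=[10,-4,34] → ·
    (0,4)@(1, 9): e=[30,12,-2] → ·
    (1,4)@(3, 9): e=[30,4,6] → █
    (2,4)@(5, 9): e=[30,-4,14] → ·
    (3,4)@(7, 9): e=[30,-12,22] → ·
  covered (5 px):
    · · · · · · · ·
    · · · · · · · ·
    · · · · · · · ·
    █ █ █ █ · · · ·
    · █ · · · · · ·
T2:
  2·area = 18
  edge (2, 6)→(12, 3): d=(10,-3) inclusive
  edge (12, 3)→(8, 6): d=(-4,3) inclusive
  edge (8, 6)→(2, 6): d=(-6,0) inclusive
    (3,2)@(7, 5): e=[5,7,6] → █
    (4,2)@(9, 5): e=[11,1,6] → █
    (5,2)@(11, 5): e=[17,-5,6] → ·
    (3,3)@(7, 7): e=[25,-1,-6] → ·
    (4,3)@(9, 7): e=[31,-7,-6] → ·
  covered (2 px):
    · · · · · · · ·
    · · · · · · · ·
    · · · █ █ · · ·
    · · · · · · · ·
    · · · · · · · ·

Z-buffer (winner per pixel, '.' = empty):
  . . . . . . . .
  0 . . . . . . .
  0 0 . 2 2 . . .
  1 1 1 1 . . . .
  . 1 . 0 0 0 . .

Final: 0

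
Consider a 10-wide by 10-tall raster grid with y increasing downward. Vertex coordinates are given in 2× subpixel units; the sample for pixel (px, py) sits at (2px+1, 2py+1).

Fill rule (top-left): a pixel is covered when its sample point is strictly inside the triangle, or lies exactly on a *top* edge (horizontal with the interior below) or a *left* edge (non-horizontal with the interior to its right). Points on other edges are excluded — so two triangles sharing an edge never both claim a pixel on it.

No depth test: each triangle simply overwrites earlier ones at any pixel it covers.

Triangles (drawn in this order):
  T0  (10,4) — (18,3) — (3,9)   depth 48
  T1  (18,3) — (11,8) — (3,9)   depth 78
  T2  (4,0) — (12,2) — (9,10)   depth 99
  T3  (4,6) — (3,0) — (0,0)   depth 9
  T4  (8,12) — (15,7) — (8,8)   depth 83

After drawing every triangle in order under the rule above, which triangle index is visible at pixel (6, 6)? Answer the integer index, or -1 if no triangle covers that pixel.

T0:
  2·area = 33
  edge (10, 4)→(18, 3): d=(8,-1) top-left  bias=+0
  edge (18, 3)→(3, 9): d=(-15,6) right/bottom  bias=-1
  edge (3, 9)→(10, 4): d=(7,-5) top-left  bias=+0
    (4,2)@(9, 5): e=[7,24,2] → #
    (5,2)@(11, 5): e=[9,12,12] → #
    (6,2)@(13, 5): e=[11,0,22] → ·  [on edge]
    (3,3)@(7, 7): e=[21,6,6] → #
    (4,3)@(9, 7): e=[23,-6,16] → ·
    (5,3)@(11, 7): e=[25,-18,26] → ·
    (1,4)@(3, 9): e=[33,0,0] → ·  [on edge]
    (3,4)@(7, 9): e=[37,-24,20] → ·
  covered (3 px):
    · · · · · · · · · ·
    · · · · · · · · · ·
    · · · · # # · · · ·
    · · · # · · · · · ·
    · · · · · · · · · ·
    · · · · · · · · · ·
    · · · · · · · · · ·
    · · · · · · · · · ·
    · · · · · · · · · ·
    · · · · · · · · · ·
T1:
  2·area = 33
  edge (18, 3)→(11, 8): d=(-7,5) right/bottom  bias=-1
  edge (11, 8)→(3, 9): d=(-8,1) right/bottom  bias=-1
  edge (3, 9)→(18, 3): d=(15,-6) top-left  bias=+0
    (6,2)@(13, 5): e=[11,22,0] → #  [on edge]
    (7,2)@(15, 5): e=[1,20,12] → #
    (8,2)@(17, 5): e=[-9,18,24] → ·
    (4,3)@(9, 7): e=[17,10,6] → #
    (5,3)@(11, 7): e=[7,8,18] → #
    (6,3)@(13, 7): e=[-3,6,30] → ·
    (7,3)@(15, 7): e=[-13,4,42] → ·
    (9,3)@(19, 7): e=[-33,0,66] → ·  [on edge]
    (1,4)@(3, 9): e=[33,0,0] → ·  [on edge]
    (4,4)@(9, 9): e=[3,-6,36] → ·
    (5,4)@(11, 9): e=[-7,-8,48] → ·
  covered (4 px):
    · · · · · · · · · ·
    · · · · · · · · · ·
    · · · · · · # # · ·
    · · · · # # · · · ·
    · · · · · · · · · ·
    · · · · · · · · · ·
    · · · · · · · · · ·
    · · · · · · · · · ·
    · · · · · · · · · ·
    · · · · · · · · · ·
T2:
  2·area = 70
  edge (4, 0)→(12, 2): d=(8,2) right/bottom  bias=-1
  edge (12, 2)→(9, 10): d=(-3,8) right/bottom  bias=-1
  edge (9, 10)→(4, 0): d=(-5,-10) top-left  bias=+0
    (2,0)@(5, 1): e=[6,59,5] → #
    (3,0)@(7, 1): e=[2,43,25] → #
    (4,0)@(9, 1): e=[-2,27,45] → ·
    (2,1)@(5, 3): e=[22,53,-5] → ·
    (3,1)@(7, 3): e=[18,37,15] → #
    (4,1)@(9, 3): e=[14,21,35] → #
    (5,1)@(11, 3): e=[10,5,55] → #
    (6,1)@(13, 3): e=[6,-11,75] → ·
    (3,2)@(7, 5): e=[34,31,5] → #
    (5,2)@(11, 5): e=[26,-1,45] → ·
    (3,3)@(7, 7): e=[50,25,-5] → ·
    (4,3)@(9, 7): e=[46,9,15] → #
  covered (9 px):
    · · # # · · · · · ·
    · · · # # # · · · ·
    · · · # # · · · · ·
    · · · · # · · · · ·
    · · · · # · · · · ·
    · · · · · · · · · ·
    · · · · · · · · · ·
    · · · · · · · · · ·
    · · · · · · · · · ·
    · · · · · · · · · ·
T3:
  2·area = 18  (B↔C swapped to make it positive)
  edge (4, 6)→(0, 0): d=(-4,-6) top-left  bias=+0
  edge (0, 0)→(3, 0): d=(3,0) top-left  bias=+0
  edge (3, 0)→(4, 6): d=(1,6) right/bottom  bias=-1
    (0,0)@(1, 1): e=[2,3,13] → #
    (1,0)@(3, 1): e=[14,3,1] → #
    (2,0)@(5, 1): e=[26,3,-11] → ·
    (0,1)@(1, 3): e=[-6,9,15] → ·
    (1,1)@(3, 3): e=[6,9,3] → #
    (2,1)@(5, 3): e=[18,9,-9] → ·
    (1,2)@(3, 5): e=[-2,15,5] → ·
  covered (3 px):
    # # · · · · · · · ·
    · # · · · · · · · ·
    · · · · · · · · · ·
    · · · · · · · · · ·
    · · · · · · · · · ·
    · · · · · · · · · ·
    · · · · · · · · · ·
    · · · · · · · · · ·
    · · · · · · · · · ·
    · · · · · · · · · ·
T4:
  2·area = 28  (B↔C swapped to make it positive)
  edge (8, 12)→(8, 8): d=(0,-4) top-left  bias=+0
  edge (8, 8)→(15, 7): d=(7,-1) top-left  bias=+0
  edge (15, 7)→(8, 12): d=(-7,5) right/bottom  bias=-1
    (7,3)@(15, 7): e=[28,0,0] → ·  [on edge]
    (0,4)@(1, 9): e=[-28,0,56] → ·  [on edge]
    (4,4)@(9, 9): e=[4,8,16] → #
    (5,4)@(11, 9): e=[12,10,6] → #
    (6,4)@(13, 9): e=[20,12,-4] → ·
    (4,5)@(9, 11): e=[4,22,2] → #
    (5,5)@(11, 11): e=[12,24,-8] → ·
    (4,6)@(9, 13): e=[4,36,-12] → ·
    (0,8)@(1, 17): e=[-28,56,0] → ·  [on edge]
  covered (3 px):
    · · · · · · · · · ·
    · · · · · · · · · ·
    · · · · · · · · · ·
    · · · · · · · · · ·
    · · · · # # · · · ·
    · · · · # · · · · ·
    · · · · · · · · · ·
    · · · · · · · · · ·
    · · · · · · · · · ·
    · · · · · · · · · ·

Z-buffer (winner per pixel, '.' = empty):
  3 3 2 2 . . . . . .
  . 3 . 2 2 2 . . . .
  . . . 2 2 0 1 1 . .
  . . . 0 2 1 . . . .
  . . . . 4 4 . . . .
  . . . . 4 . . . . .
  . . . . . . . . . .
  . . . . . . . . . .
  . . . . . . . . . .
  . . . . . . . . . .

Final: -1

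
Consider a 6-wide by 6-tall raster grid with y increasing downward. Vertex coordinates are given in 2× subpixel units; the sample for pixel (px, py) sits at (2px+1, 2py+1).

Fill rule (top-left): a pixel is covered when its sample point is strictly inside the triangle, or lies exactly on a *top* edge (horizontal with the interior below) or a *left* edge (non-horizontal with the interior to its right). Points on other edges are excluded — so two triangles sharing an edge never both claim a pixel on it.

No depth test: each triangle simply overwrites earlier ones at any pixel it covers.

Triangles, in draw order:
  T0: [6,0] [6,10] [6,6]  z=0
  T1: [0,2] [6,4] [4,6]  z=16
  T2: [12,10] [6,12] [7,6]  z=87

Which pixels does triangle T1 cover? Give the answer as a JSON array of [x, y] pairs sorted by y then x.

T0:
  degenerate (2·area = 0) — covers nothing
T1:
  2·area = 16
  edge (0, 2)→(6, 4): d=(6,2) right/bottom  bias=-1
  edge (6, 4)→(4, 6): d=(-2,2) right/bottom  bias=-1
  edge (4, 6)→(0, 2): d=(-4,-4) top-left  bias=+0
    (4,0)@(9, 1): e=[-24,0,40] → ·  [on edge]
    (0,1)@(1, 3): e=[4,12,0] → █  [on edge]
    (1,1)@(3, 3): e=[0,8,8] → ·  [on edge]
    (3,1)@(7, 3): e=[-8,0,24] → ·  [on edge]
    (0,2)@(1, 5): e=[16,8,-8] → ·
    (1,2)@(3, 5): e=[12,4,0] → █  [on edge]
    (2,2)@(5, 5): e=[8,0,8] → ·  [on edge]
    (4,2)@(9, 5): e=[0,-8,24] → ·  [on edge]
    (1,3)@(3, 7): e=[24,0,-8] → ·  [on edge]
    (2,3)@(5, 7): e=[20,-4,0] → ·  [on edge]
    (0,4)@(1, 9): e=[40,0,-24] → ·  [on edge]
    (3,4)@(7, 9): e=[28,-12,0] → ·  [on edge]
    (4,5)@(9, 11): e=[36,-20,0] → ·  [on edge]
  covered (2 px):
    · · · · · ·
    █ · · · · ·
    · █ · · · ·
    · · · · · ·
    · · · · · ·
    · · · · · ·
T2:
  2·area = 34
  edge (12, 10)→(6, 12): d=(-6,2) right/bottom  bias=-1
  edge (6, 12)→(7, 6): d=(1,-6) top-left  bias=+0
  edge (7, 6)→(12, 10): d=(5,4) right/bottom  bias=-1
    (3,3)@(7, 7): e=[28,1,5] → █
    (4,3)@(9, 7): e=[24,13,-3] → ·
    (3,4)@(7, 9): e=[16,3,15] → █
    (4,4)@(9, 9): e=[12,15,7] → █
    (5,4)@(11, 9): e=[8,27,-1] → ·
    (3,5)@(7, 11): e=[4,5,25] → █
    (4,5)@(9, 11): e=[0,17,17] → ·  [on edge]
  covered (4 px):
    · · · · · ·
    · · · · · ·
    · · · · · ·
    · · · █ · ·
    · · · █ █ ·
    · · · █ · ·

Answer: [[0,1],[1,2]]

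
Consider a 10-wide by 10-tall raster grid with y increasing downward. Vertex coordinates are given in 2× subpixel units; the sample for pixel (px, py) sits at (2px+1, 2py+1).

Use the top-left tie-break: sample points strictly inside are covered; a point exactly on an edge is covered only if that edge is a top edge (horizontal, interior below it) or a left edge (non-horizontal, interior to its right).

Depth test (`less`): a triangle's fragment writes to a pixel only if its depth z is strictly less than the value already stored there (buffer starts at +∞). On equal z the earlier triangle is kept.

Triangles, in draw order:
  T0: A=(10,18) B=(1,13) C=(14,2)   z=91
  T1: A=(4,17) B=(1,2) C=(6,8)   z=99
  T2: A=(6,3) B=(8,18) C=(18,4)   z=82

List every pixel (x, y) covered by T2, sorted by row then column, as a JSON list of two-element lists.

T0:
  2·area = 164
  edge (10, 18)→(1, 13): d=(-9,-5) top-left  bias=+0
  edge (1, 13)→(14, 2): d=(13,-11) top-left  bias=+0
  edge (14, 2)→(10, 18): d=(-4,16) right/bottom  bias=-1
    (6,1)@(13, 3): e=[150,2,12] → █
    (7,1)@(15, 3): e=[160,24,-20] → ·
    (5,2)@(11, 5): e=[122,6,36] → █
    (7,2)@(15, 5): e=[142,50,-28] → ·
    (4,3)@(9, 7): e=[94,10,60] → █
    (6,3)@(13, 7): e=[114,54,-4] → ·
    (3,4)@(7, 9): e=[66,14,84] → █
    (6,4)@(13, 9): e=[96,80,-12] → ·
    (2,5)@(5, 11): e=[38,18,108] → █
    (6,5)@(13, 11): e=[78,106,-20] → ·
    (0,6)@(1, 13): e=[0,0,164] → █  [on edge]
    (1,6)@(3, 13): e=[10,22,132] → █
  covered (22 px):
    · · · · · · · · · ·
    · · · · · · █ · · ·
    · · · · · █ █ · · ·
    · · · · █ █ · · · ·
    · · · █ █ █ · · · ·
    · · █ █ █ █ · · · ·
    █ █ █ █ █ █ · · · ·
    · · █ █ █ · · · · ·
    · · · · █ · · · · ·
    · · · · · · · · · ·
T1:
  2·area = 57
  edge (4, 17)→(1, 2): d=(-3,-15) top-left  bias=+0
  edge (1, 2)→(6, 8): d=(5,6) right/bottom  bias=-1
  edge (6, 8)→(4, 17): d=(-2,9) right/bottom  bias=-1
    (1,2)@(3, 5): e=[21,3,33] → █
    (2,2)@(5, 5): e=[51,-9,15] → ·
    (1,3)@(3, 7): e=[15,13,29] → █
    (2,3)@(5, 7): e=[45,1,11] → █
    (3,3)@(7, 7): e=[75,-11,-7] → ·
    (1,4)@(3, 9): e=[9,23,25] → █
    (3,4)@(7, 9): e=[69,-1,-11] → ·
    (1,5)@(3, 11): e=[3,33,21] → █
    (3,5)@(7, 11): e=[63,9,-15] → ·
    (1,6)@(3, 13): e=[-3,43,17] → ·
    (2,6)@(5, 13): e=[27,31,-1] → ·
  covered (7 px):
    · · · · · · · · · ·
    · · · · · · · · · ·
    · █ · · · · · · · ·
    · █ █ · · · · · · ·
    · █ █ · · · · · · ·
    · █ █ · · · · · · ·
    · · · · · · · · · ·
    · · · · · · · · · ·
    · · · · · · · · · ·
    · · · · · · · · · ·
T2:
  2·area = 178  (B↔C swapped to make it positive)
  edge (6, 3)→(18, 4): d=(12,1) right/bottom  bias=-1
  edge (18, 4)→(8, 18): d=(-10,14) right/bottom  bias=-1
  edge (8, 18)→(6, 3): d=(-2,-15) top-left  bias=+0
    (3,2)@(7, 5): e=[23,144,11] → █
    (4,2)@(9, 5): e=[21,116,41] → █
    (5,2)@(11, 5): e=[19,88,71] → █
    (6,2)@(13, 5): e=[17,60,101] → █
    (7,2)@(15, 5): e=[15,32,131] → █
    (8,2)@(17, 5): e=[13,4,161] → █
    (9,2)@(19, 5): e=[11,-24,191] → ·
    (3,3)@(7, 7): e=[47,124,7] → █
    (8,3)@(17, 7): e=[37,-16,157] → ·
    (3,4)@(7, 9): e=[71,104,3] → █
    (7,4)@(15, 9): e=[63,-8,123] → ·
    (3,5)@(7, 11): e=[95,84,-1] → ·
    (6,5)@(13, 11): e=[89,0,89] → ·  [on edge]
  covered (20 px):
    · · · · · · · · · ·
    · · · · · · · · · ·
    · · · █ █ █ █ █ █ ·
    · · · █ █ █ █ █ · ·
    · · · █ █ █ █ · · ·
    · · · · █ █ · · · ·
    · · · · █ █ · · · ·
    · · · · █ · · · · ·
    · · · · · · · · · ·
    · · · · · · · · · ·

Answer: [[3,2],[4,2],[5,2],[6,2],[7,2],[8,2],[3,3],[4,3],[5,3],[6,3],[7,3],[3,4],[4,4],[5,4],[6,4],[4,5],[5,5],[4,6],[5,6],[4,7]]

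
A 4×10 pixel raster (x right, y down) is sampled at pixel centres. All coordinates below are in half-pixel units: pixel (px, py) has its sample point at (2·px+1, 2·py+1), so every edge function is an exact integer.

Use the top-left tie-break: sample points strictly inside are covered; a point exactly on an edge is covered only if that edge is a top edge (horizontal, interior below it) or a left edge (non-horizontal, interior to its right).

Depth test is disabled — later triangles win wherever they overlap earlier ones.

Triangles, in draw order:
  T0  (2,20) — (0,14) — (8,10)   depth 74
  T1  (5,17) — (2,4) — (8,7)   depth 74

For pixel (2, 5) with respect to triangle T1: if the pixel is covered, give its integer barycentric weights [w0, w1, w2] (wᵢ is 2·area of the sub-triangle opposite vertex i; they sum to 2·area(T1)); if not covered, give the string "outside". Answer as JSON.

T0:
  2·area = 56
  edge (2, 20)→(0, 14): d=(-2,-6) top-left  bias=+0
  edge (0, 14)→(8, 10): d=(8,-4) top-left  bias=+0
  edge (8, 10)→(2, 20): d=(-6,10) right/bottom  bias=-1
    (3,5)@(7, 11): e=[48,4,4] → #
    (1,6)@(3, 13): e=[20,4,32] → #
    (2,6)@(5, 13): e=[32,12,12] → #
    (3,6)@(7, 13): e=[44,20,-8] → ·
    (0,7)@(1, 15): e=[4,12,40] → #
    (2,7)@(5, 15): e=[28,28,0] → ·  [on edge]
    (0,8)@(1, 17): e=[0,28,28] → #  [on edge]
    (2,8)@(5, 17): e=[24,44,-12] → ·
    (0,9)@(1, 19): e=[-4,44,16] → ·
    (1,9)@(3, 19): e=[8,52,-4] → ·
  covered (7 px):
    · · · ·
    · · · ·
    · · · ·
    · · · ·
    · · · ·
    · · · #
    · # # ·
    # # · ·
    # # · ·
    · · · ·
T1:
  2·area = 69
  edge (5, 17)→(2, 4): d=(-3,-13) top-left  bias=+0
  edge (2, 4)→(8, 7): d=(6,3) right/bottom  bias=-1
  edge (8, 7)→(5, 17): d=(-3,10) right/bottom  bias=-1
    (1,2)@(3, 5): e=[10,3,56] → #
    (2,2)@(5, 5): e=[36,-3,36] → ·
    (1,3)@(3, 7): e=[4,15,50] → #
    (2,3)@(5, 7): e=[30,9,30] → #
    (3,3)@(7, 7): e=[56,3,10] → #
    (1,4)@(3, 9): e=[-2,27,44] → ·
    (2,4)@(5, 9): e=[24,21,24] → #
    (2,5)@(5, 11): e=[18,33,18] → #
    (3,5)@(7, 11): e=[44,27,-2] → ·
    (2,6)@(5, 13): e=[12,45,12] → #
    (3,6)@(7, 13): e=[38,39,-8] → ·
    (2,7)@(5, 15): e=[6,57,6] → #
    (2,8)@(5, 17): e=[0,69,0] → ·  [on edge]
  covered (9 px):
    · · · ·
    · · · ·
    · # · ·
    · # # #
    · · # #
    · · # ·
    · · # ·
    · · # ·
    · · · ·
    · · · ·

Result: [33,18,18]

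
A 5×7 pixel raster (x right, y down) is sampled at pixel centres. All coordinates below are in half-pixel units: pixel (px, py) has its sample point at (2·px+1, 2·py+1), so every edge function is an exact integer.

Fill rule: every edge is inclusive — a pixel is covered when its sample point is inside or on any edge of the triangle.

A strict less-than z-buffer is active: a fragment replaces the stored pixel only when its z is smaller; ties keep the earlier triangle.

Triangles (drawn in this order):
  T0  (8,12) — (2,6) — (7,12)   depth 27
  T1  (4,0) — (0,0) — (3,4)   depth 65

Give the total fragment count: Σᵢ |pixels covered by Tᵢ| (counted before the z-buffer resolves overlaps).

T0:
  2·area = 6  (B↔C swapped to make it positive)
  edge (8, 12)→(7, 12): d=(-1,0) inclusive
  edge (7, 12)→(2, 6): d=(-5,-6) inclusive
  edge (2, 6)→(8, 12): d=(6,6) inclusive
    (0,2)@(1, 5): e=[7,-1,0] → ·  [on edge]
    (1,3)@(3, 7): e=[5,1,0] → #  [on edge]
    (2,3)@(5, 7): e=[5,13,-12] → ·
    (1,4)@(3, 9): e=[3,-9,12] → ·
    (2,4)@(5, 9): e=[3,3,0] → #  [on edge]
    (3,4)@(7, 9): e=[3,15,-12] → ·
    (2,5)@(5, 11): e=[1,-7,12] → ·
    (3,5)@(7, 11): e=[1,5,0] → #  [on edge]
    (4,5)@(9, 11): e=[1,17,-12] → ·
    (3,6)@(7, 13): e=[-1,-5,12] → ·
    (4,6)@(9, 13): e=[-1,7,0] → ·  [on edge]
  covered (3 px):
    · · · · ·
    · · · · ·
    · · · · ·
    · # · · ·
    · · # · ·
    · · · # ·
    · · · · ·
T1:
  2·area = 16  (B↔C swapped to make it positive)
  edge (4, 0)→(3, 4): d=(-1,4) inclusive
  edge (3, 4)→(0, 0): d=(-3,-4) inclusive
  edge (0, 0)→(4, 0): d=(4,0) inclusive
    (0,0)@(1, 1): e=[11,1,4] → #
    (1,0)@(3, 1): e=[3,9,4] → #
    (2,0)@(5, 1): e=[-5,17,4] → ·
    (0,1)@(1, 3): e=[9,-5,12] → ·
    (1,1)@(3, 3): e=[1,3,12] → #
    (2,1)@(5, 3): e=[-7,11,12] → ·
    (1,2)@(3, 5): e=[-1,-3,20] → ·
  covered (3 px):
    # # · · ·
    · # · · ·
    · · · · ·
    · · · · ·
    · · · · ·
    · · · · ·
    · · · · ·

Answer: 6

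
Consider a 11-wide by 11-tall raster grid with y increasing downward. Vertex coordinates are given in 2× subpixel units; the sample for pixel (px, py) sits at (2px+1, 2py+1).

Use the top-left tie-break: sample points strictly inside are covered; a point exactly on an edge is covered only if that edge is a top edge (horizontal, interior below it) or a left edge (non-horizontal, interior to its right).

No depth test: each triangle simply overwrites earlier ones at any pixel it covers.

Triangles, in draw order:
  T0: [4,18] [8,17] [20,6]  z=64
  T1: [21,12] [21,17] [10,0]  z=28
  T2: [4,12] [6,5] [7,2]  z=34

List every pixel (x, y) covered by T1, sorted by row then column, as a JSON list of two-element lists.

T0:
  2·area = 32  (B↔C swapped to make it positive)
  edge (4, 18)→(20, 6): d=(16,-12) top-left  bias=+0
  edge (20, 6)→(8, 17): d=(-12,11) right/bottom  bias=-1
  edge (8, 17)→(4, 18): d=(-4,1) right/bottom  bias=-1
    (5,6)@(11, 13): e=[4,15,13] → █
    (6,6)@(13, 13): e=[28,-7,11] → ·
    (4,7)@(9, 15): e=[12,13,7] → █
    (5,7)@(11, 15): e=[36,-9,5] → ·
    (3,8)@(7, 17): e=[20,11,1] → █
    (4,8)@(9, 17): e=[44,-11,-1] → ·
    (3,9)@(7, 19): e=[52,-13,-7] → ·
  covered (3 px):
    · · · · · · · · · · ·
    · · · · · · · · · · ·
    · · · · · · · · · · ·
    · · · · · · · · · · ·
    · · · · · · · · · · ·
    · · · · · · · · · · ·
    · · · · · █ · · · · ·
    · · · · █ · · · · · ·
    · · · █ · · · · · · ·
    · · · · · · · · · · ·
    · · · · · · · · · · ·
T1:
  2·area = 55
  edge (21, 12)→(21, 17): d=(0,5) right/bottom  bias=-1
  edge (21, 17)→(10, 0): d=(-11,-17) top-left  bias=+0
  edge (10, 0)→(21, 12): d=(11,12) right/bottom  bias=-1
    (10,0)@(21, 1): e=[0,176,-121] → ·  [on edge]
    (10,1)@(21, 3): e=[0,154,-99] → ·  [on edge]
    (10,2)@(21, 5): e=[0,132,-77] → ·  [on edge]
    (7,3)@(15, 7): e=[30,8,17] → █
    (8,3)@(17, 7): e=[20,42,-7] → ·
    (10,3)@(21, 7): e=[0,110,-55] → ·  [on edge]
    (7,4)@(15, 9): e=[30,-14,39] → ·
    (8,4)@(17, 9): e=[20,20,15] → █
    (9,4)@(19, 9): e=[10,54,-9] → ·
    (10,4)@(21, 9): e=[0,88,-33] → ·  [on edge]
    (8,5)@(17, 11): e=[20,-2,37] → ·
    (9,5)@(19, 11): e=[10,32,13] → █
    (10,5)@(21, 11): e=[0,66,-11] → ·  [on edge]
    (10,6)@(21, 13): e=[0,44,11] → ·  [on edge]
    (10,7)@(21, 15): e=[0,22,33] → ·  [on edge]
    (10,8)@(21, 17): e=[0,0,55] → ·  [on edge]
    (10,9)@(21, 19): e=[0,-22,77] → ·  [on edge]
    (10,10)@(21, 21): e=[0,-44,99] → ·  [on edge]
  covered (4 px):
    · · · · · · · · · · ·
    · · · · · · · · · · ·
    · · · · · · · · · · ·
    · · · · · · · █ · · ·
    · · · · · · · · █ · ·
    · · · · · · · · · █ ·
    · · · · · · · · · █ ·
    · · · · · · · · · · ·
    · · · · · · · · · · ·
    · · · · · · · · · · ·
    · · · · · · · · · · ·
T2:
  2·area = 1
  edge (4, 12)→(6, 5): d=(2,-7) top-left  bias=+0
  edge (6, 5)→(7, 2): d=(1,-3) top-left  bias=+0
  edge (7, 2)→(4, 12): d=(-3,10) right/bottom  bias=-1
  covered (0 px):
    · · · · · · · · · · ·
    · · · · · · · · · · ·
    · · · · · · · · · · ·
    · · · · · · · · · · ·
    · · · · · · · · · · ·
    · · · · · · · · · · ·
    · · · · · · · · · · ·
    · · · · · · · · · · ·
    · · · · · · · · · · ·
    · · · · · · · · · · ·
    · · · · · · · · · · ·

Final: [[7,3],[8,4],[9,5],[9,6]]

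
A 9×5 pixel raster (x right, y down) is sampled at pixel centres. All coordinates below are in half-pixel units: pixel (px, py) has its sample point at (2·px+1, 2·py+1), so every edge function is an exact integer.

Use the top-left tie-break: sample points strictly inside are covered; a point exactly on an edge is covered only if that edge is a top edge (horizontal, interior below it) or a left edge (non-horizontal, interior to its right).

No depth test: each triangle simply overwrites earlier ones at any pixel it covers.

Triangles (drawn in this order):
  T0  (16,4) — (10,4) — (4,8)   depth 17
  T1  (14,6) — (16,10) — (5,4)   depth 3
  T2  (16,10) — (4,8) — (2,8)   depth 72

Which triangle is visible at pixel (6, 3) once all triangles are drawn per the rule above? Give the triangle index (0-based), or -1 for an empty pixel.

T0:
  2·area = 24  (B↔C swapped to make it positive)
  edge (16, 4)→(4, 8): d=(-12,4) right/bottom  bias=-1
  edge (4, 8)→(10, 4): d=(6,-4) top-left  bias=+0
  edge (10, 4)→(16, 4): d=(6,0) top-left  bias=+0
    (4,2)@(9, 5): e=[16,2,6] → #
    (5,2)@(11, 5): e=[8,10,6] → #
    (6,2)@(13, 5): e=[0,18,6] → ·  [on edge]
    (3,3)@(7, 7): e=[0,6,18] → ·  [on edge]
    (4,3)@(9, 7): e=[-8,14,18] → ·
    (5,3)@(11, 7): e=[-16,22,18] → ·
    (0,4)@(1, 9): e=[0,-6,30] → ·  [on edge]
  covered (2 px):
    · · · · · · · · ·
    · · · · · · · · ·
    · · · · # # · · ·
    · · · · · · · · ·
    · · · · · · · · ·
T1:
  2·area = 32
  edge (14, 6)→(16, 10): d=(2,4) right/bottom  bias=-1
  edge (16, 10)→(5, 4): d=(-11,-6) top-left  bias=+0
  edge (5, 4)→(14, 6): d=(9,2) right/bottom  bias=-1
    (3,2)@(7, 5): e=[26,1,5] → #
    (4,2)@(9, 5): e=[18,13,1] → #
    (5,2)@(11, 5): e=[10,25,-3] → ·
    (3,3)@(7, 7): e=[30,-21,23] → ·
    (4,3)@(9, 7): e=[22,-9,19] → ·
    (5,3)@(11, 7): e=[14,3,15] → #
    (6,3)@(13, 7): e=[6,15,11] → #
    (7,3)@(15, 7): e=[-2,27,7] → ·
    (5,4)@(11, 9): e=[18,-19,33] → ·
    (6,4)@(13, 9): e=[10,-7,29] → ·
    (7,4)@(15, 9): e=[2,5,25] → #
    (8,4)@(17, 9): e=[-6,17,21] → ·
  covered (5 px):
    · · · · · · · · ·
    · · · · · · · · ·
    · · · # # · · · ·
    · · · · · # # · ·
    · · · · · · · # ·
T2:
  2·area = 4  (B↔C swapped to make it positive)
  edge (16, 10)→(2, 8): d=(-14,-2) top-left  bias=+0
  edge (2, 8)→(4, 8): d=(2,0) top-left  bias=+0
  edge (4, 8)→(16, 10): d=(12,2) right/bottom  bias=-1
    (4,4)@(9, 9): e=[0,2,2] → #  [on edge]
    (5,4)@(11, 9): e=[4,2,-2] → ·
  covered (1 px):
    · · · · · · · · ·
    · · · · · · · · ·
    · · · · · · · · ·
    · · · · · · · · ·
    · · · · # · · · ·

Z-buffer (winner per pixel, '.' = empty):
  . . . . . . . . .
  . . . . . . . . .
  . . . 1 1 0 . . .
  . . . . . 1 1 . .
  . . . . 2 . . 1 .

Answer: 1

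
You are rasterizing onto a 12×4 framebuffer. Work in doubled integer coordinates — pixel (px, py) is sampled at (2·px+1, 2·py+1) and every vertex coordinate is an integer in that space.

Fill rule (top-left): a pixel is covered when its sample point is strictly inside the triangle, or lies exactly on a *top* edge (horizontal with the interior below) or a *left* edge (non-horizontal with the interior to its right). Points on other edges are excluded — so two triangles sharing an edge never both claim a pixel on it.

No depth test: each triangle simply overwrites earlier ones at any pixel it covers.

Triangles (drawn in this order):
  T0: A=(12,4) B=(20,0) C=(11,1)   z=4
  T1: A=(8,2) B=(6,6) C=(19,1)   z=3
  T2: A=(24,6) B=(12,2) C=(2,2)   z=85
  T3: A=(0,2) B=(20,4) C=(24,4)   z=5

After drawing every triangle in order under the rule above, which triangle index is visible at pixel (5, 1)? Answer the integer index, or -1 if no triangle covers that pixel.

T0:
  2·area = 28  (B↔C swapped to make it positive)
  edge (12, 4)→(11, 1): d=(-1,-3) top-left  bias=+0
  edge (11, 1)→(20, 0): d=(9,-1) top-left  bias=+0
  edge (20, 0)→(12, 4): d=(-8,4) right/bottom  bias=-1
    (5,0)@(11, 1): e=[0,0,28] → #  [on edge]
    (6,0)@(13, 1): e=[6,2,20] → #
    (7,0)@(15, 1): e=[12,4,12] → #
    (8,0)@(17, 1): e=[18,6,4] → #
    (9,0)@(19, 1): e=[24,8,-4] → ·
    (5,1)@(11, 3): e=[-2,18,12] → ·
    (6,1)@(13, 3): e=[4,20,4] → #
    (7,1)@(15, 3): e=[10,22,-4] → ·
    (8,1)@(17, 3): e=[16,24,-12] → ·
    (6,2)@(13, 5): e=[2,38,-12] → ·
    (6,3)@(13, 7): e=[0,56,-28] → ·  [on edge]
  covered (5 px):
    · · · · · # # # # · · ·
    · · · · · · # · · · · ·
    · · · · · · · · · · · ·
    · · · · · · · · · · · ·
T1:
  2·area = 42  (B↔C swapped to make it positive)
  edge (8, 2)→(19, 1): d=(11,-1) top-left  bias=+0
  edge (19, 1)→(6, 6): d=(-13,5) right/bottom  bias=-1
  edge (6, 6)→(8, 2): d=(2,-4) top-left  bias=+0
    (9,0)@(19, 1): e=[0,0,42] → ·  [on edge]
    (4,1)@(9, 3): e=[12,24,6] → #
    (5,1)@(11, 3): e=[14,14,14] → #
    (6,1)@(13, 3): e=[16,4,22] → #
    (7,1)@(15, 3): e=[18,-6,30] → ·
    (3,2)@(7, 5): e=[32,8,2] → #
    (4,2)@(9, 5): e=[34,-2,10] → ·
    (5,2)@(11, 5): e=[36,-12,18] → ·
    (6,2)@(13, 5): e=[38,-22,26] → ·
    (3,3)@(7, 7): e=[54,-18,6] → ·
  covered (4 px):
    · · · · · · · · · · · ·
    · · · · # # # · · · · ·
    · · · # · · · · · · · ·
    · · · · · · · · · · · ·
T2:
  2·area = 40  (B↔C swapped to make it positive)
  edge (24, 6)→(2, 2): d=(-22,-4) top-left  bias=+0
  edge (2, 2)→(12, 2): d=(10,0) top-left  bias=+0
  edge (12, 2)→(24, 6): d=(12,4) right/bottom  bias=-1
    (4,0)@(9, 1): e=[50,-10,0] → ·  [on edge]
    (4,1)@(9, 3): e=[6,10,24] → #
    (5,1)@(11, 3): e=[14,10,16] → #
    (6,1)@(13, 3): e=[22,10,8] → #
    (7,1)@(15, 3): e=[30,10,0] → ·  [on edge]
    (4,2)@(9, 5): e=[-38,30,48] → ·
    (5,2)@(11, 5): e=[-30,30,40] → ·
    (6,2)@(13, 5): e=[-22,30,32] → ·
    (9,2)@(19, 5): e=[2,30,8] → #
    (10,2)@(21, 5): e=[10,30,0] → ·  [on edge]
    (9,3)@(19, 7): e=[-42,50,32] → ·
  covered (4 px):
    · · · · · · · · · · · ·
    · · · · # # # · · · · ·
    · · · · · · · · · # · ·
    · · · · · · · · · · · ·
T3:
  2·area = 8  (B↔C swapped to make it positive)
  edge (0, 2)→(24, 4): d=(24,2) right/bottom  bias=-1
  edge (24, 4)→(20, 4): d=(-4,0) right/bottom  bias=-1
  edge (20, 4)→(0, 2): d=(-20,-2) top-left  bias=+0
    (5,1)@(11, 3): e=[2,4,2] → #
    (6,1)@(13, 3): e=[-2,4,6] → ·
    (5,2)@(11, 5): e=[50,-4,-38] → ·
  covered (1 px):
    · · · · · · · · · · · ·
    · · · · · # · · · · · ·
    · · · · · · · · · · · ·
    · · · · · · · · · · · ·

Z-buffer (winner per pixel, '.' = empty):
  . . . . . 0 0 0 0 . . .
  . . . . 2 3 2 . . . . .
  . . . 1 . . . . . 2 . .
  . . . . . . . . . . . .

Answer: 3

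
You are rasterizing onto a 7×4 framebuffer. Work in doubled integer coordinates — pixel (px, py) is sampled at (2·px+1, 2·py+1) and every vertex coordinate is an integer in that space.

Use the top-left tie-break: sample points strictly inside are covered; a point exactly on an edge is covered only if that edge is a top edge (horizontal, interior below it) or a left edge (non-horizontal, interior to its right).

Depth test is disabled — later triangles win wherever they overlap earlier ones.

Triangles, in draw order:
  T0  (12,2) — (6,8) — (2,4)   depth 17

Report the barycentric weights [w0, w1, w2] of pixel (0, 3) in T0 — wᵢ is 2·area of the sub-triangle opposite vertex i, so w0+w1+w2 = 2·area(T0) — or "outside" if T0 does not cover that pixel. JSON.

T0:
  2·area = 48
  edge (12, 2)→(6, 8): d=(-6,6) right/bottom  bias=-1
  edge (6, 8)→(2, 4): d=(-4,-4) top-left  bias=+0
  edge (2, 4)→(12, 2): d=(10,-2) top-left  bias=+0
    (6,0)@(13, 1): e=[0,56,-8] → ·  [on edge]
    (0,1)@(1, 3): e=[60,0,-12] → ·  [on edge]
    (3,1)@(7, 3): e=[24,24,0] → █  [on edge]
    (4,1)@(9, 3): e=[12,32,4] → █
    (5,1)@(11, 3): e=[0,40,8] → ·  [on edge]
    (1,2)@(3, 5): e=[36,0,12] → █  [on edge]
    (2,2)@(5, 5): e=[24,8,16] → █
    (4,2)@(9, 5): e=[0,24,24] → ·  [on edge]
    (1,3)@(3, 7): e=[24,-8,32] → ·
    (2,3)@(5, 7): e=[12,0,36] → █  [on edge]
    (3,3)@(7, 7): e=[0,8,40] → ·  [on edge]
  covered (6 px):
    · · · · · · ·
    · · · █ █ · ·
    · █ █ █ · · ·
    · · █ · · · ·

Result: "outside"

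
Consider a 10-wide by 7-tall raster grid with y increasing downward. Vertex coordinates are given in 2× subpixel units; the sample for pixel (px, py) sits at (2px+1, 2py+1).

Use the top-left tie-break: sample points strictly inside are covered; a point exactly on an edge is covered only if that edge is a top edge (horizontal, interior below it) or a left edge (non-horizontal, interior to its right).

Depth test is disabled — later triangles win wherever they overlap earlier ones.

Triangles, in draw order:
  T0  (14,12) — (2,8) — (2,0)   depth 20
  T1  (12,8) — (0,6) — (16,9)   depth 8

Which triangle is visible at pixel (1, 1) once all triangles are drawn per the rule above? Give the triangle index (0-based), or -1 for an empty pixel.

T0:
  2·area = 96
  edge (14, 12)→(2, 8): d=(-12,-4) top-left  bias=+0
  edge (2, 8)→(2, 0): d=(0,-8) top-left  bias=+0
  edge (2, 0)→(14, 12): d=(12,12) right/bottom  bias=-1
    (1,0)@(3, 1): e=[88,8,0] → ·  [on edge]
    (1,1)@(3, 3): e=[64,8,24] → #
    (2,1)@(5, 3): e=[72,24,0] → ·  [on edge]
    (1,2)@(3, 5): e=[40,8,48] → #
    (2,2)@(5, 5): e=[48,24,24] → #
    (3,2)@(7, 5): e=[56,40,0] → ·  [on edge]
    (1,3)@(3, 7): e=[16,8,72] → #
    (3,3)@(7, 7): e=[32,40,24] → #
    (4,3)@(9, 7): e=[40,56,0] → ·  [on edge]
    (1,4)@(3, 9): e=[-8,8,96] → ·
    (2,4)@(5, 9): e=[0,24,72] → #  [on edge]
    (4,4)@(9, 9): e=[16,56,24] → #
    (5,4)@(11, 9): e=[24,72,0] → ·  [on edge]
    (5,5)@(11, 11): e=[0,72,24] → #  [on edge]
    (6,5)@(13, 11): e=[8,88,0] → ·  [on edge]
    (7,6)@(15, 13): e=[-8,104,0] → ·  [on edge]
    (8,6)@(17, 13): e=[0,120,-24] → ·  [on edge]
  covered (10 px):
    · · · · · · · · · ·
    · # · · · · · · · ·
    · # # · · · · · · ·
    · # # # · · · · · ·
    · · # # # · · · · ·
    · · · · · # · · · ·
    · · · · · · · · · ·
T1:
  2·area = 4  (B↔C swapped to make it positive)
  edge (12, 8)→(16, 9): d=(4,1) right/bottom  bias=-1
  edge (16, 9)→(0, 6): d=(-16,-3) top-left  bias=+0
  edge (0, 6)→(12, 8): d=(12,2) right/bottom  bias=-1
  covered (0 px):
    · · · · · · · · · ·
    · · · · · · · · · ·
    · · · · · · · · · ·
    · · · · · · · · · ·
    · · · · · · · · · ·
    · · · · · · · · · ·
    · · · · · · · · · ·

Z-buffer (winner per pixel, '.' = empty):
  . . . . . . . . . .
  . 0 . . . . . . . .
  . 0 0 . . . . . . .
  . 0 0 0 . . . . . .
  . . 0 0 0 . . . . .
  . . . . . 0 . . . .
  . . . . . . . . . .

Result: 0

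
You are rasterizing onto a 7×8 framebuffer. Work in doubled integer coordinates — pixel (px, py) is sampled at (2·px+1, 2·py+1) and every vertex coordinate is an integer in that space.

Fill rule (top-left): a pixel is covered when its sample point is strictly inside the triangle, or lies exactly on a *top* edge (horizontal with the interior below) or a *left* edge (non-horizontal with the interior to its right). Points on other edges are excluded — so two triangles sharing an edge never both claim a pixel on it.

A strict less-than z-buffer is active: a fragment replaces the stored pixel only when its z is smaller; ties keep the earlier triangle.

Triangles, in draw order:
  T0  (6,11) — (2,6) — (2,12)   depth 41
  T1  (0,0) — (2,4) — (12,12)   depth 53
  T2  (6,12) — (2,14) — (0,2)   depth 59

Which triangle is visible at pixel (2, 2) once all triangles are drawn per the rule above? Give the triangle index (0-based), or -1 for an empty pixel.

T0:
  2·area = 24  (B↔C swapped to make it positive)
  edge (6, 11)→(2, 12): d=(-4,1) right/bottom  bias=-1
  edge (2, 12)→(2, 6): d=(0,-6) top-left  bias=+0
  edge (2, 6)→(6, 11): d=(4,5) right/bottom  bias=-1
    (1,4)@(3, 9): e=[11,6,7] → █
    (2,4)@(5, 9): e=[9,18,-3] → ·
    (1,5)@(3, 11): e=[3,6,15] → █
    (2,5)@(5, 11): e=[1,18,5] → █
    (3,5)@(7, 11): e=[-1,30,-5] → ·
    (1,6)@(3, 13): e=[-5,6,23] → ·
    (2,6)@(5, 13): e=[-7,18,13] → ·
  covered (3 px):
    · · · · · · ·
    · · · · · · ·
    · · · · · · ·
    · · · · · · ·
    · █ · · · · ·
    · █ █ · · · ·
    · · · · · · ·
    · · · · · · ·
T1:
  2·area = 24  (B↔C swapped to make it positive)
  edge (0, 0)→(12, 12): d=(12,12) right/bottom  bias=-1
  edge (12, 12)→(2, 4): d=(-10,-8) top-left  bias=+0
  edge (2, 4)→(0, 0): d=(-2,-4) top-left  bias=+0
    (0,0)@(1, 1): e=[0,22,2] → ·  [on edge]
    (1,1)@(3, 3): e=[0,18,6] → ·  [on edge]
    (2,2)@(5, 5): e=[0,14,10] → ·  [on edge]
    (3,3)@(7, 7): e=[0,10,14] → ·  [on edge]
    (4,4)@(9, 9): e=[0,6,18] → ·  [on edge]
    (5,5)@(11, 11): e=[0,2,22] → ·  [on edge]
    (6,6)@(13, 13): e=[0,-2,26] → ·  [on edge]
  covered (0 px):
    · · · · · · ·
    · · · · · · ·
    · · · · · · ·
    · · · · · · ·
    · · · · · · ·
    · · · · · · ·
    · · · · · · ·
    · · · · · · ·
T2:
  2·area = 52
  edge (6, 12)→(2, 14): d=(-4,2) right/bottom  bias=-1
  edge (2, 14)→(0, 2): d=(-2,-12) top-left  bias=+0
  edge (0, 2)→(6, 12): d=(6,10) right/bottom  bias=-1
    (0,2)@(1, 5): e=[38,6,8] → █
    (1,2)@(3, 5): e=[34,30,-12] → ·
    (0,3)@(1, 7): e=[30,2,20] → █
    (1,3)@(3, 7): e=[26,26,0] → ·  [on edge]
    (0,4)@(1, 9): e=[22,-2,32] → ·
    (1,4)@(3, 9): e=[18,22,12] → █
    (2,4)@(5, 9): e=[14,46,-8] → ·
    (1,5)@(3, 11): e=[10,18,24] → █
    (2,5)@(5, 11): e=[6,42,4] → █
    (3,5)@(7, 11): e=[2,66,-16] → ·
    (1,6)@(3, 13): e=[2,14,36] → █
    (2,6)@(5, 13): e=[-2,38,16] → ·
  covered (6 px):
    · · · · · · ·
    · · · · · · ·
    █ · · · · · ·
    █ · · · · · ·
    · █ · · · · ·
    · █ █ · · · ·
    · █ · · · · ·
    · · · · · · ·

Z-buffer (winner per pixel, '.' = empty):
  . . . . . . .
  . . . . . . .
  2 . . . . . .
  2 . . . . . .
  . 0 . . . . .
  . 0 0 . . . .
  . 2 . . . . .
  . . . . . . .

Final: -1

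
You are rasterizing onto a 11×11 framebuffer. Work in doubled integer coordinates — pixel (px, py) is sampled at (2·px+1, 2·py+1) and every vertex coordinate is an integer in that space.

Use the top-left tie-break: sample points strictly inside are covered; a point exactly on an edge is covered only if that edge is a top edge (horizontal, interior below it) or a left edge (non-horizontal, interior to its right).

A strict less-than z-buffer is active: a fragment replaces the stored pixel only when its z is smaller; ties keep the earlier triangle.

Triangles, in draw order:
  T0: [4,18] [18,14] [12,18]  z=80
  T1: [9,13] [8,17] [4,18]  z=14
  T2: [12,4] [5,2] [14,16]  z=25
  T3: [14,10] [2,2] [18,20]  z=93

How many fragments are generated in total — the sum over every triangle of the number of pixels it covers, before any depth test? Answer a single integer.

T0:
  2·area = 32
  edge (4, 18)→(18, 14): d=(14,-4) top-left  bias=+0
  edge (18, 14)→(12, 18): d=(-6,4) right/bottom  bias=-1
  edge (12, 18)→(4, 18): d=(-8,0) right/bottom  bias=-1
    (7,7)@(15, 15): e=[2,6,24] → █
    (8,7)@(17, 15): e=[10,-2,24] → ·
    (4,8)@(9, 17): e=[6,18,8] → █
    (5,8)@(11, 17): e=[14,10,8] → █
    (6,8)@(13, 17): e=[22,2,8] → █
    (7,8)@(15, 17): e=[30,-6,8] → ·
    (4,9)@(9, 19): e=[34,6,-8] → ·
    (5,9)@(11, 19): e=[42,-2,-8] → ·
    (6,9)@(13, 19): e=[50,-10,-8] → ·
  covered (4 px):
    · · · · · · · · · · ·
    · · · · · · · · · · ·
    · · · · · · · · · · ·
    · · · · · · · · · · ·
    · · · · · · · · · · ·
    · · · · · · · · · · ·
    · · · · · · · · · · ·
    · · · · · · · █ · · ·
    · · · · █ █ █ · · · ·
    · · · · · · · · · · ·
    · · · · · · · · · · ·
T1:
  2·area = 15
  edge (9, 13)→(8, 17): d=(-1,4) right/bottom  bias=-1
  edge (8, 17)→(4, 18): d=(-4,1) right/bottom  bias=-1
  edge (4, 18)→(9, 13): d=(5,-5) top-left  bias=+0
    (10,0)@(21, 1): e=[-36,51,0] → ·  [on edge]
    (9,1)@(19, 3): e=[-30,45,0] → ·  [on edge]
    (5,2)@(11, 5): e=[0,45,-30] → ·  [on edge]
    (8,2)@(17, 5): e=[-24,39,0] → ·  [on edge]
    (7,3)@(15, 7): e=[-18,33,0] → ·  [on edge]
    (6,4)@(13, 9): e=[-12,27,0] → ·  [on edge]
    (5,5)@(11, 11): e=[-6,21,0] → ·  [on edge]
    (4,6)@(9, 13): e=[0,15,0] → ·  [on edge]
    (3,7)@(7, 15): e=[6,9,0] → █  [on edge]
    (4,7)@(9, 15): e=[-2,7,10] → ·
    (2,8)@(5, 17): e=[12,3,0] → █  [on edge]
    (4,8)@(9, 17): e=[-4,-1,20] → ·
    (1,9)@(3, 19): e=[18,-3,0] → ·  [on edge]
    (0,10)@(1, 21): e=[24,-9,0] → ·  [on edge]
    (3,10)@(7, 21): e=[0,-15,30] → ·  [on edge]
  covered (3 px):
    · · · · · · · · · · ·
    · · · · · · · · · · ·
    · · · · · · · · · · ·
    · · · · · · · · · · ·
    · · · · · · · · · · ·
    · · · · · · · · · · ·
    · · · · · · · · · · ·
    · · · █ · · · · · · ·
    · · █ █ · · · · · · ·
    · · · · · · · · · · ·
    · · · · · · · · · · ·
T2:
  2·area = 80  (B↔C swapped to make it positive)
  edge (12, 4)→(14, 16): d=(2,12) right/bottom  bias=-1
  edge (14, 16)→(5, 2): d=(-9,-14) top-left  bias=+0
  edge (5, 2)→(12, 4): d=(7,2) right/bottom  bias=-1
    (3,1)@(7, 3): e=[58,19,3] → █
    (4,1)@(9, 3): e=[34,47,-1] → ·
    (3,2)@(7, 5): e=[62,1,17] → █
    (4,2)@(9, 5): e=[38,29,13] → █
    (5,2)@(11, 5): e=[14,57,9] → █
    (6,2)@(13, 5): e=[-10,85,5] → ·
    (3,3)@(7, 7): e=[66,-17,31] → ·
    (4,3)@(9, 7): e=[42,11,27] → █
    (6,3)@(13, 7): e=[-6,67,19] → ·
    (4,4)@(9, 9): e=[46,-7,41] → ·
    (5,4)@(11, 9): e=[22,21,37] → █
    (6,4)@(13, 9): e=[-2,49,33] → ·
  covered (10 px):
    · · · · · · · · · · ·
    · · · █ · · · · · · ·
    · · · █ █ █ · · · · ·
    · · · · █ █ · · · · ·
    · · · · · █ · · · · ·
    · · · · · █ █ · · · ·
    · · · · · · █ · · · ·
    · · · · · · · · · · ·
    · · · · · · · · · · ·
    · · · · · · · · · · ·
    · · · · · · · · · · ·
T3:
  2·area = 88  (B↔C swapped to make it positive)
  edge (14, 10)→(18, 20): d=(4,10) right/bottom  bias=-1
  edge (18, 20)→(2, 2): d=(-16,-18) top-left  bias=+0
  edge (2, 2)→(14, 10): d=(12,8) right/bottom  bias=-1
    (1,1)@(3, 3): e=[82,2,4] → █
    (2,1)@(5, 3): e=[62,38,-12] → ·
    (1,2)@(3, 5): e=[90,-30,28] → ·
    (2,2)@(5, 5): e=[70,6,12] → █
    (3,2)@(7, 5): e=[50,42,-4] → ·
    (2,3)@(5, 7): e=[78,-26,36] → ·
    (3,3)@(7, 7): e=[58,10,20] → █
    (4,3)@(9, 7): e=[38,46,4] → █
    (5,3)@(11, 7): e=[18,82,-12] → ·
    (3,4)@(7, 9): e=[66,-22,44] → ·
    (4,4)@(9, 9): e=[46,14,28] → █
    (5,4)@(11, 9): e=[26,50,12] → █
  covered (11 px):
    · · · · · · · · · · ·
    · █ · · · · · · · · ·
    · · █ · · · · · · · ·
    · · · █ █ · · · · · ·
    · · · · █ █ · · · · ·
    · · · · · █ █ · · · ·
    · · · · · · █ █ · · ·
    · · · · · · · █ · · ·
    · · · · · · · · · · ·
    · · · · · · · · · · ·
    · · · · · · · · · · ·

Final: 28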